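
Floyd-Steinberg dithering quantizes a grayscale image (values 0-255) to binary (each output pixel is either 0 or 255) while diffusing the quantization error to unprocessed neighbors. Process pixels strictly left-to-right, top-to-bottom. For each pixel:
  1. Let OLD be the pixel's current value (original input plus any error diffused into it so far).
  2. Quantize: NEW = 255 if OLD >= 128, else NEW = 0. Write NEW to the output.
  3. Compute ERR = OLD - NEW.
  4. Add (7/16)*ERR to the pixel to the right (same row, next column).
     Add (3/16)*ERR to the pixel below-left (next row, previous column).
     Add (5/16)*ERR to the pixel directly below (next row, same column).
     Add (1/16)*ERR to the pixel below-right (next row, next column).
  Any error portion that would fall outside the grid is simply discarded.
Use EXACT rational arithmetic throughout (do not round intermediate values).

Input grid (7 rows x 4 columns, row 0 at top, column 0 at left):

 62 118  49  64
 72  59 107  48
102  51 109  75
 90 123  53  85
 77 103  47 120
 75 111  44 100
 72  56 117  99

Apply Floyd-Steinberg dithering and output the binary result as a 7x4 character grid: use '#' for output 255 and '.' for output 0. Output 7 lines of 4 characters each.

Answer: .#..
..#.
#...
.#.#
...#
.#..
..#.

Derivation:
(0,0): OLD=62 → NEW=0, ERR=62
(0,1): OLD=1161/8 → NEW=255, ERR=-879/8
(0,2): OLD=119/128 → NEW=0, ERR=119/128
(0,3): OLD=131905/2048 → NEW=0, ERR=131905/2048
(1,0): OLD=9059/128 → NEW=0, ERR=9059/128
(1,1): OLD=61109/1024 → NEW=0, ERR=61109/1024
(1,2): OLD=4541913/32768 → NEW=255, ERR=-3813927/32768
(1,3): OLD=9051199/524288 → NEW=0, ERR=9051199/524288
(2,0): OLD=2216855/16384 → NEW=255, ERR=-1961065/16384
(2,1): OLD=-61459/524288 → NEW=0, ERR=-61459/524288
(2,2): OLD=83406913/1048576 → NEW=0, ERR=83406913/1048576
(2,3): OLD=1810605917/16777216 → NEW=0, ERR=1810605917/16777216
(3,0): OLD=441019943/8388608 → NEW=0, ERR=441019943/8388608
(3,1): OLD=20588704057/134217728 → NEW=255, ERR=-13636816583/134217728
(3,2): OLD=115178150087/2147483648 → NEW=0, ERR=115178150087/2147483648
(3,3): OLD=5056429956593/34359738368 → NEW=255, ERR=-3705303327247/34359738368
(4,0): OLD=159727386587/2147483648 → NEW=0, ERR=159727386587/2147483648
(4,1): OLD=2012317493521/17179869184 → NEW=0, ERR=2012317493521/17179869184
(4,2): OLD=48618285142001/549755813888 → NEW=0, ERR=48618285142001/549755813888
(4,3): OLD=1128920498901479/8796093022208 → NEW=255, ERR=-1114083221761561/8796093022208
(5,0): OLD=33041890964843/274877906944 → NEW=0, ERR=33041890964843/274877906944
(5,1): OLD=1947668664328525/8796093022208 → NEW=255, ERR=-295335056334515/8796093022208
(5,2): OLD=178206993626593/4398046511104 → NEW=0, ERR=178206993626593/4398046511104
(5,3): OLD=11776123199769313/140737488355328 → NEW=0, ERR=11776123199769313/140737488355328
(6,0): OLD=14533796546954951/140737488355328 → NEW=0, ERR=14533796546954951/140737488355328
(6,1): OLD=238235880450449889/2251799813685248 → NEW=0, ERR=238235880450449889/2251799813685248
(6,2): OLD=6828878457223302743/36028797018963968 → NEW=255, ERR=-2358464782612509097/36028797018963968
(6,3): OLD=57093670387245132129/576460752303423488 → NEW=0, ERR=57093670387245132129/576460752303423488
Row 0: .#..
Row 1: ..#.
Row 2: #...
Row 3: .#.#
Row 4: ...#
Row 5: .#..
Row 6: ..#.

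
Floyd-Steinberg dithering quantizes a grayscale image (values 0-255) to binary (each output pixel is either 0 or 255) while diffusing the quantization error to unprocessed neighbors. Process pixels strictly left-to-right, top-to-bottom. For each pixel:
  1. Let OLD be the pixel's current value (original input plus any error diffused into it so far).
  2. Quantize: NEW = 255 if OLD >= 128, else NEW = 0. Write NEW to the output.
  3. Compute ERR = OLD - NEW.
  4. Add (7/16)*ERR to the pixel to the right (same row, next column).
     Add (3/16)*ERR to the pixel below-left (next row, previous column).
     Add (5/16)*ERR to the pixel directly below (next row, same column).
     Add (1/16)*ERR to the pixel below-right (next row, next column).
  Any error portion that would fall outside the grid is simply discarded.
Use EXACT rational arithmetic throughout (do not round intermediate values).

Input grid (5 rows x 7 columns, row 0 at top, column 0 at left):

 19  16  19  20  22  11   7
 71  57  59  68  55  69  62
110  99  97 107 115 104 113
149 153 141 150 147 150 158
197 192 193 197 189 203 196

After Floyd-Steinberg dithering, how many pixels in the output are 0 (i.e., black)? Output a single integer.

(0,0): OLD=19 → NEW=0, ERR=19
(0,1): OLD=389/16 → NEW=0, ERR=389/16
(0,2): OLD=7587/256 → NEW=0, ERR=7587/256
(0,3): OLD=135029/4096 → NEW=0, ERR=135029/4096
(0,4): OLD=2386995/65536 → NEW=0, ERR=2386995/65536
(0,5): OLD=28243301/1048576 → NEW=0, ERR=28243301/1048576
(0,6): OLD=315143619/16777216 → NEW=0, ERR=315143619/16777216
(1,0): OLD=20863/256 → NEW=0, ERR=20863/256
(1,1): OLD=219129/2048 → NEW=0, ERR=219129/2048
(1,2): OLD=8046061/65536 → NEW=0, ERR=8046061/65536
(1,3): OLD=36882793/262144 → NEW=255, ERR=-29963927/262144
(1,4): OLD=394013851/16777216 → NEW=0, ERR=394013851/16777216
(1,5): OLD=12548054539/134217728 → NEW=0, ERR=12548054539/134217728
(1,6): OLD=237201255237/2147483648 → NEW=0, ERR=237201255237/2147483648
(2,0): OLD=5096387/32768 → NEW=255, ERR=-3259453/32768
(2,1): OLD=122716433/1048576 → NEW=0, ERR=122716433/1048576
(2,2): OLD=2882716787/16777216 → NEW=255, ERR=-1395473293/16777216
(2,3): OLD=6303828635/134217728 → NEW=0, ERR=6303828635/134217728
(2,4): OLD=164575303499/1073741824 → NEW=255, ERR=-109228861621/1073741824
(2,5): OLD=3810090629337/34359738368 → NEW=0, ERR=3810090629337/34359738368
(2,6): OLD=110981443755647/549755813888 → NEW=255, ERR=-29206288785793/549755813888
(3,0): OLD=2346442003/16777216 → NEW=255, ERR=-1931748077/16777216
(3,1): OLD=15755221527/134217728 → NEW=0, ERR=15755221527/134217728
(3,2): OLD=195941001333/1073741824 → NEW=255, ERR=-77863163787/1073741824
(3,3): OLD=466773625219/4294967296 → NEW=0, ERR=466773625219/4294967296
(3,4): OLD=102520861813011/549755813888 → NEW=255, ERR=-37666870728429/549755813888
(3,5): OLD=608504532535913/4398046511104 → NEW=255, ERR=-512997327795607/4398046511104
(3,6): OLD=6846720334625079/70368744177664 → NEW=0, ERR=6846720334625079/70368744177664
(4,0): OLD=393050020157/2147483648 → NEW=255, ERR=-154558310083/2147483648
(4,1): OLD=6061136581657/34359738368 → NEW=255, ERR=-2700596702183/34359738368
(4,2): OLD=89976492675351/549755813888 → NEW=255, ERR=-50211239866089/549755813888
(4,3): OLD=763610107204141/4398046511104 → NEW=255, ERR=-357891753127379/4398046511104
(4,4): OLD=4113379878693559/35184372088832 → NEW=0, ERR=4113379878693559/35184372088832
(4,5): OLD=260824014717750263/1125899906842624 → NEW=255, ERR=-26280461527118857/1125899906842624
(4,6): OLD=3763269188022967793/18014398509481984 → NEW=255, ERR=-830402431894938127/18014398509481984
Output grid:
  Row 0: .......  (7 black, running=7)
  Row 1: ...#...  (6 black, running=13)
  Row 2: #.#.#.#  (3 black, running=16)
  Row 3: #.#.##.  (3 black, running=19)
  Row 4: ####.##  (1 black, running=20)

Answer: 20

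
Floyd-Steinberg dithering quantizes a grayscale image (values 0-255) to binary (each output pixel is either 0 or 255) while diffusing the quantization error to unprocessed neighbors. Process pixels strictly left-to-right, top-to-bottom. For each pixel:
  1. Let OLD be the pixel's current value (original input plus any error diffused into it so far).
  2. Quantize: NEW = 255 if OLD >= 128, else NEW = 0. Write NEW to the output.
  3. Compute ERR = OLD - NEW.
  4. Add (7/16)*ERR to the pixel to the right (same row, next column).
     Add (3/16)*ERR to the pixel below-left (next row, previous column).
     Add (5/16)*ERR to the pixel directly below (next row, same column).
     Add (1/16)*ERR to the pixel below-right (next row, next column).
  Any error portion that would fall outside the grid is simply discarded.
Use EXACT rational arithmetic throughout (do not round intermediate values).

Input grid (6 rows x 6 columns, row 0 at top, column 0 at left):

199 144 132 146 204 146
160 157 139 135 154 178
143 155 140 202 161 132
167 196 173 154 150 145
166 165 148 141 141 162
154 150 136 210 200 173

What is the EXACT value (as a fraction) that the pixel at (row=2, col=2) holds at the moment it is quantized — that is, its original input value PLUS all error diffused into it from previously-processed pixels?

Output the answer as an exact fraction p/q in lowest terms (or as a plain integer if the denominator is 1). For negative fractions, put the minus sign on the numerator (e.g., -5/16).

(0,0): OLD=199 → NEW=255, ERR=-56
(0,1): OLD=239/2 → NEW=0, ERR=239/2
(0,2): OLD=5897/32 → NEW=255, ERR=-2263/32
(0,3): OLD=58911/512 → NEW=0, ERR=58911/512
(0,4): OLD=2083545/8192 → NEW=255, ERR=-5415/8192
(0,5): OLD=19098607/131072 → NEW=255, ERR=-14324753/131072
(1,0): OLD=5277/32 → NEW=255, ERR=-2883/32
(1,1): OLD=35371/256 → NEW=255, ERR=-29909/256
(1,2): OLD=776839/8192 → NEW=0, ERR=776839/8192
(1,3): OLD=6812475/32768 → NEW=255, ERR=-1543365/32768
(1,4): OLD=251420945/2097152 → NEW=0, ERR=251420945/2097152
(1,5): OLD=6585269031/33554432 → NEW=255, ERR=-1971111129/33554432
(2,0): OLD=380681/4096 → NEW=0, ERR=380681/4096
(2,1): OLD=22452723/131072 → NEW=255, ERR=-10970637/131072
(2,2): OLD=245120153/2097152 → NEW=0, ERR=245120153/2097152
Target (2,2): original=140, with diffused error = 245120153/2097152

Answer: 245120153/2097152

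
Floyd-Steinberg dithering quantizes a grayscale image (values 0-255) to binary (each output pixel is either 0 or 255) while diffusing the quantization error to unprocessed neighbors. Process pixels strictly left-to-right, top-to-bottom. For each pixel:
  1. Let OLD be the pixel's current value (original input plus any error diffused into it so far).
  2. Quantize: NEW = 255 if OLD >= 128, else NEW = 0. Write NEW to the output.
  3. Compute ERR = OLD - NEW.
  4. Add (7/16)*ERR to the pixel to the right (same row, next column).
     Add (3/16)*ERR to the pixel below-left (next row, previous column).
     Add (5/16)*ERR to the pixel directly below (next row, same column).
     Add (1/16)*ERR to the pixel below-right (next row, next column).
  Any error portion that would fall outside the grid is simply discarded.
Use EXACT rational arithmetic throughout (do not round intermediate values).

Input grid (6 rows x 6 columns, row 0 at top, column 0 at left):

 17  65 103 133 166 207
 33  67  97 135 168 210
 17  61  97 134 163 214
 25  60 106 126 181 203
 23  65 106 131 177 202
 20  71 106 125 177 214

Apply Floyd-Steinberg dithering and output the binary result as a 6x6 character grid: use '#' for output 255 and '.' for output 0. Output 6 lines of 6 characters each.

(0,0): OLD=17 → NEW=0, ERR=17
(0,1): OLD=1159/16 → NEW=0, ERR=1159/16
(0,2): OLD=34481/256 → NEW=255, ERR=-30799/256
(0,3): OLD=329175/4096 → NEW=0, ERR=329175/4096
(0,4): OLD=13183201/65536 → NEW=255, ERR=-3528479/65536
(0,5): OLD=192355879/1048576 → NEW=255, ERR=-75031001/1048576
(1,0): OLD=13285/256 → NEW=0, ERR=13285/256
(1,1): OLD=186051/2048 → NEW=0, ERR=186051/2048
(1,2): OLD=7782015/65536 → NEW=0, ERR=7782015/65536
(1,3): OLD=50973971/262144 → NEW=255, ERR=-15872749/262144
(1,4): OLD=1951032793/16777216 → NEW=0, ERR=1951032793/16777216
(1,5): OLD=63122904607/268435456 → NEW=255, ERR=-5328136673/268435456
(2,0): OLD=1646609/32768 → NEW=0, ERR=1646609/32768
(2,1): OLD=143530827/1048576 → NEW=255, ERR=-123856053/1048576
(2,2): OLD=1287743905/16777216 → NEW=0, ERR=1287743905/16777216
(2,3): OLD=23875286489/134217728 → NEW=255, ERR=-10350234151/134217728
(2,4): OLD=679020909579/4294967296 → NEW=255, ERR=-416195750901/4294967296
(2,5): OLD=11865811226365/68719476736 → NEW=255, ERR=-5657655341315/68719476736
(3,0): OLD=311319681/16777216 → NEW=0, ERR=311319681/16777216
(3,1): OLD=6541588205/134217728 → NEW=0, ERR=6541588205/134217728
(3,2): OLD=139014931543/1073741824 → NEW=255, ERR=-134789233577/1073741824
(3,3): OLD=2309593251397/68719476736 → NEW=0, ERR=2309593251397/68719476736
(3,4): OLD=79805405702949/549755813888 → NEW=255, ERR=-60382326838491/549755813888
(3,5): OLD=1083351325870859/8796093022208 → NEW=0, ERR=1083351325870859/8796093022208
(4,0): OLD=81469675759/2147483648 → NEW=0, ERR=81469675759/2147483648
(4,1): OLD=2558111298339/34359738368 → NEW=0, ERR=2558111298339/34359738368
(4,2): OLD=119507308891513/1099511627776 → NEW=0, ERR=119507308891513/1099511627776
(4,3): OLD=2825576857957053/17592186044416 → NEW=255, ERR=-1660430583369027/17592186044416
(4,4): OLD=35628248327627149/281474976710656 → NEW=0, ERR=35628248327627149/281474976710656
(4,5): OLD=1301545323820260283/4503599627370496 → NEW=255, ERR=153127418840783803/4503599627370496
(5,0): OLD=25187024233497/549755813888 → NEW=0, ERR=25187024233497/549755813888
(5,1): OLD=2411195756819881/17592186044416 → NEW=255, ERR=-2074811684506199/17592186044416
(5,2): OLD=10600855842874835/140737488355328 → NEW=0, ERR=10600855842874835/140737488355328
(5,3): OLD=716006104611146305/4503599627370496 → NEW=255, ERR=-432411800368330175/4503599627370496
(5,4): OLD=1576485429440623233/9007199254740992 → NEW=255, ERR=-720350380518329727/9007199254740992
(5,5): OLD=28469575719496755317/144115188075855872 → NEW=255, ERR=-8279797239846492043/144115188075855872
Row 0: ..#.##
Row 1: ...#.#
Row 2: .#.###
Row 3: ..#.#.
Row 4: ...#.#
Row 5: .#.###

Answer: ..#.##
...#.#
.#.###
..#.#.
...#.#
.#.###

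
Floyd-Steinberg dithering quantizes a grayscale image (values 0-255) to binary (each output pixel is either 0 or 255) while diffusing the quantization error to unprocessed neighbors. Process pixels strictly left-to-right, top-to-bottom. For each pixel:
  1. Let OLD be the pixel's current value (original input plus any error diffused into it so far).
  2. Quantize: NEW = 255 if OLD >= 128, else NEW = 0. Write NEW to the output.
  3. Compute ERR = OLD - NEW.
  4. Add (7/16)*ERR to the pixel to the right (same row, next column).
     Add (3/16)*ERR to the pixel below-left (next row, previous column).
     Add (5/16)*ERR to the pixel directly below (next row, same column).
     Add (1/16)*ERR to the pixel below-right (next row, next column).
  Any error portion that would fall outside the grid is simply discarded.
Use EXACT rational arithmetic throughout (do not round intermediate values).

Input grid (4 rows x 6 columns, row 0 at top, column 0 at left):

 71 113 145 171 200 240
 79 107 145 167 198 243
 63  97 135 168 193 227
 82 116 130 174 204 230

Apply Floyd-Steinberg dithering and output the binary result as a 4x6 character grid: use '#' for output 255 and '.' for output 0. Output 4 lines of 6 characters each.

Answer: .#.###
.#.###
..#.##
.#.###

Derivation:
(0,0): OLD=71 → NEW=0, ERR=71
(0,1): OLD=2305/16 → NEW=255, ERR=-1775/16
(0,2): OLD=24695/256 → NEW=0, ERR=24695/256
(0,3): OLD=873281/4096 → NEW=255, ERR=-171199/4096
(0,4): OLD=11908807/65536 → NEW=255, ERR=-4802873/65536
(0,5): OLD=218038129/1048576 → NEW=255, ERR=-49348751/1048576
(1,0): OLD=20579/256 → NEW=0, ERR=20579/256
(1,1): OLD=266293/2048 → NEW=255, ERR=-255947/2048
(1,2): OLD=6927065/65536 → NEW=0, ERR=6927065/65536
(1,3): OLD=50454757/262144 → NEW=255, ERR=-16391963/262144
(1,4): OLD=2286810767/16777216 → NEW=255, ERR=-1991379313/16777216
(1,5): OLD=46112725049/268435456 → NEW=255, ERR=-22338316231/268435456
(2,0): OLD=2119703/32768 → NEW=0, ERR=2119703/32768
(2,1): OLD=116485613/1048576 → NEW=0, ERR=116485613/1048576
(2,2): OLD=3306740231/16777216 → NEW=255, ERR=-971449849/16777216
(2,3): OLD=14425385103/134217728 → NEW=0, ERR=14425385103/134217728
(2,4): OLD=787773415725/4294967296 → NEW=255, ERR=-307443244755/4294967296
(2,5): OLD=11150360103179/68719476736 → NEW=255, ERR=-6373106464501/68719476736
(3,0): OLD=2064341031/16777216 → NEW=0, ERR=2064341031/16777216
(3,1): OLD=26539343771/134217728 → NEW=255, ERR=-7686176869/134217728
(3,2): OLD=122348977985/1073741824 → NEW=0, ERR=122348977985/1073741824
(3,3): OLD=16520001056515/68719476736 → NEW=255, ERR=-1003465511165/68719476736
(3,4): OLD=90473565843491/549755813888 → NEW=255, ERR=-49714166697949/549755813888
(3,5): OLD=1380825234313517/8796093022208 → NEW=255, ERR=-862178486349523/8796093022208
Row 0: .#.###
Row 1: .#.###
Row 2: ..#.##
Row 3: .#.###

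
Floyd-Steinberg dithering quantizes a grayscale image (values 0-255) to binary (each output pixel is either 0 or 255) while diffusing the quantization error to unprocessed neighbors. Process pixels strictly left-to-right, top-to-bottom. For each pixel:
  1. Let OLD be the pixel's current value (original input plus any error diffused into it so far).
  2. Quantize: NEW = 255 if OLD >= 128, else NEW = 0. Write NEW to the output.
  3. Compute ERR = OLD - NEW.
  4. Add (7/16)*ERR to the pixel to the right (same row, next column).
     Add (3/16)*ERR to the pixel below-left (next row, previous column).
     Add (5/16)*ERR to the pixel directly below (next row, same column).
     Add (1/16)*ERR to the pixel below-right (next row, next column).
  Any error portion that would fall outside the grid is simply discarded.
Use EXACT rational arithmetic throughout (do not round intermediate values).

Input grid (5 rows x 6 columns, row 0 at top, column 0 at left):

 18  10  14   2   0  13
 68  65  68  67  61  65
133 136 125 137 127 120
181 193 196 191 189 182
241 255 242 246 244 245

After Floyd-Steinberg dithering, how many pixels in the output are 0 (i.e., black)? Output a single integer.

(0,0): OLD=18 → NEW=0, ERR=18
(0,1): OLD=143/8 → NEW=0, ERR=143/8
(0,2): OLD=2793/128 → NEW=0, ERR=2793/128
(0,3): OLD=23647/2048 → NEW=0, ERR=23647/2048
(0,4): OLD=165529/32768 → NEW=0, ERR=165529/32768
(0,5): OLD=7974447/524288 → NEW=0, ERR=7974447/524288
(1,0): OLD=9853/128 → NEW=0, ERR=9853/128
(1,1): OLD=112107/1024 → NEW=0, ERR=112107/1024
(1,2): OLD=4128711/32768 → NEW=0, ERR=4128711/32768
(1,3): OLD=16782907/131072 → NEW=255, ERR=-16640453/131072
(1,4): OLD=88991697/8388608 → NEW=0, ERR=88991697/8388608
(1,5): OLD=10027425383/134217728 → NEW=0, ERR=10027425383/134217728
(2,0): OLD=2909513/16384 → NEW=255, ERR=-1268407/16384
(2,1): OLD=86391091/524288 → NEW=255, ERR=-47302349/524288
(2,2): OLD=905469785/8388608 → NEW=0, ERR=905469785/8388608
(2,3): OLD=10362548689/67108864 → NEW=255, ERR=-6750211631/67108864
(2,4): OLD=198389248499/2147483648 → NEW=0, ERR=198389248499/2147483648
(2,5): OLD=6336869248725/34359738368 → NEW=255, ERR=-2424864035115/34359738368
(3,0): OLD=1173485881/8388608 → NEW=255, ERR=-965609159/8388608
(3,1): OLD=8713777221/67108864 → NEW=255, ERR=-8398983099/67108864
(3,2): OLD=80786985823/536870912 → NEW=255, ERR=-56115096737/536870912
(3,3): OLD=4738421469149/34359738368 → NEW=255, ERR=-4023311814691/34359738368
(3,4): OLD=40440552770749/274877906944 → NEW=255, ERR=-29653313499971/274877906944
(3,5): OLD=521270532924403/4398046511104 → NEW=0, ERR=521270532924403/4398046511104
(4,0): OLD=194950463927/1073741824 → NEW=255, ERR=-78853701193/1073741824
(4,1): OLD=2696683532875/17179869184 → NEW=255, ERR=-1684183109045/17179869184
(4,2): OLD=75135297687665/549755813888 → NEW=255, ERR=-65052434853775/549755813888
(4,3): OLD=1151225154252949/8796093022208 → NEW=255, ERR=-1091778566410091/8796093022208
(4,4): OLD=24050622406819557/140737488355328 → NEW=255, ERR=-11837437123789083/140737488355328
(4,5): OLD=537049683242281507/2251799813685248 → NEW=255, ERR=-37159269247456733/2251799813685248
Output grid:
  Row 0: ......  (6 black, running=6)
  Row 1: ...#..  (5 black, running=11)
  Row 2: ##.#.#  (2 black, running=13)
  Row 3: #####.  (1 black, running=14)
  Row 4: ######  (0 black, running=14)

Answer: 14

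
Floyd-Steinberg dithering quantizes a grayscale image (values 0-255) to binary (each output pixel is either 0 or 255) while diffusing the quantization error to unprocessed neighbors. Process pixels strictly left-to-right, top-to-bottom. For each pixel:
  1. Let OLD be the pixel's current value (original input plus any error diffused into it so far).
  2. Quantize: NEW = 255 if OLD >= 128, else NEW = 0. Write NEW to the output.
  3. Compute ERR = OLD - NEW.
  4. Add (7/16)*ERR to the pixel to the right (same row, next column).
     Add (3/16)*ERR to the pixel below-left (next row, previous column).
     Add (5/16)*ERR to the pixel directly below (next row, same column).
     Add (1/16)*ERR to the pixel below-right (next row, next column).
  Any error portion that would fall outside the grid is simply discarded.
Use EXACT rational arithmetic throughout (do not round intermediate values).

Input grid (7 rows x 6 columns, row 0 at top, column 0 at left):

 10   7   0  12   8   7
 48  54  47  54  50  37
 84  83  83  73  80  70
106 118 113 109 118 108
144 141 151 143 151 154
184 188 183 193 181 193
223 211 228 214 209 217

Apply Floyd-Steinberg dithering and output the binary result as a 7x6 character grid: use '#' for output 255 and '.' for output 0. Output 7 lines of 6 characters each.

(0,0): OLD=10 → NEW=0, ERR=10
(0,1): OLD=91/8 → NEW=0, ERR=91/8
(0,2): OLD=637/128 → NEW=0, ERR=637/128
(0,3): OLD=29035/2048 → NEW=0, ERR=29035/2048
(0,4): OLD=465389/32768 → NEW=0, ERR=465389/32768
(0,5): OLD=6927739/524288 → NEW=0, ERR=6927739/524288
(1,0): OLD=6817/128 → NEW=0, ERR=6817/128
(1,1): OLD=84391/1024 → NEW=0, ERR=84391/1024
(1,2): OLD=2882931/32768 → NEW=0, ERR=2882931/32768
(1,3): OLD=13093527/131072 → NEW=0, ERR=13093527/131072
(1,4): OLD=851496453/8388608 → NEW=0, ERR=851496453/8388608
(1,5): OLD=11599889811/134217728 → NEW=0, ERR=11599889811/134217728
(2,0): OLD=1902109/16384 → NEW=0, ERR=1902109/16384
(2,1): OLD=94041935/524288 → NEW=255, ERR=-39651505/524288
(2,2): OLD=849658925/8388608 → NEW=0, ERR=849658925/8388608
(2,3): OLD=11613977477/67108864 → NEW=255, ERR=-5498782843/67108864
(2,4): OLD=211142889359/2147483648 → NEW=0, ERR=211142889359/2147483648
(2,5): OLD=5029156188121/34359738368 → NEW=255, ERR=-3732577095719/34359738368
(3,0): OLD=1074575373/8388608 → NEW=255, ERR=-1064519667/8388608
(3,1): OLD=4368395209/67108864 → NEW=0, ERR=4368395209/67108864
(3,2): OLD=82163104203/536870912 → NEW=255, ERR=-54738978357/536870912
(3,3): OLD=2183656186113/34359738368 → NEW=0, ERR=2183656186113/34359738368
(3,4): OLD=41517551193761/274877906944 → NEW=255, ERR=-28576315076959/274877906944
(3,5): OLD=152678023669711/4398046511104 → NEW=0, ERR=152678023669711/4398046511104
(4,0): OLD=125143221603/1073741824 → NEW=0, ERR=125143221603/1073741824
(4,1): OLD=3183143335367/17179869184 → NEW=255, ERR=-1197723306553/17179869184
(4,2): OLD=57516115436453/549755813888 → NEW=0, ERR=57516115436453/549755813888
(4,3): OLD=1607636000820633/8796093022208 → NEW=255, ERR=-635367719842407/8796093022208
(4,4): OLD=13706660416107433/140737488355328 → NEW=0, ERR=13706660416107433/140737488355328
(4,5): OLD=452521204688030975/2251799813685248 → NEW=255, ERR=-121687747801707265/2251799813685248
(5,0): OLD=56995822686277/274877906944 → NEW=255, ERR=-13098043584443/274877906944
(5,1): OLD=1515278824714517/8796093022208 → NEW=255, ERR=-727724895948523/8796093022208
(5,2): OLD=11371418919909623/70368744177664 → NEW=255, ERR=-6572610845394697/70368744177664
(5,3): OLD=347595501418388813/2251799813685248 → NEW=255, ERR=-226613451071349427/2251799813685248
(5,4): OLD=687966694567106109/4503599627370496 → NEW=255, ERR=-460451210412370371/4503599627370496
(5,5): OLD=9905692831731864257/72057594037927936 → NEW=255, ERR=-8468993647939759423/72057594037927936
(6,0): OLD=27105598241881695/140737488355328 → NEW=255, ERR=-8782461288726945/140737488355328
(6,1): OLD=309292676603013875/2251799813685248 → NEW=255, ERR=-264916275886724365/2251799813685248
(6,2): OLD=1110599031819173115/9007199254740992 → NEW=0, ERR=1110599031819173115/9007199254740992
(6,3): OLD=30478572998855636431/144115188075855872 → NEW=255, ERR=-6270799960487610929/144115188075855872
(6,4): OLD=299036172780064580239/2305843009213693952 → NEW=255, ERR=-288953794569427377521/2305843009213693952
(6,5): OLD=4392420362602458621065/36893488147419103232 → NEW=0, ERR=4392420362602458621065/36893488147419103232
Row 0: ......
Row 1: ......
Row 2: .#.#.#
Row 3: #.#.#.
Row 4: .#.#.#
Row 5: ######
Row 6: ##.##.

Answer: ......
......
.#.#.#
#.#.#.
.#.#.#
######
##.##.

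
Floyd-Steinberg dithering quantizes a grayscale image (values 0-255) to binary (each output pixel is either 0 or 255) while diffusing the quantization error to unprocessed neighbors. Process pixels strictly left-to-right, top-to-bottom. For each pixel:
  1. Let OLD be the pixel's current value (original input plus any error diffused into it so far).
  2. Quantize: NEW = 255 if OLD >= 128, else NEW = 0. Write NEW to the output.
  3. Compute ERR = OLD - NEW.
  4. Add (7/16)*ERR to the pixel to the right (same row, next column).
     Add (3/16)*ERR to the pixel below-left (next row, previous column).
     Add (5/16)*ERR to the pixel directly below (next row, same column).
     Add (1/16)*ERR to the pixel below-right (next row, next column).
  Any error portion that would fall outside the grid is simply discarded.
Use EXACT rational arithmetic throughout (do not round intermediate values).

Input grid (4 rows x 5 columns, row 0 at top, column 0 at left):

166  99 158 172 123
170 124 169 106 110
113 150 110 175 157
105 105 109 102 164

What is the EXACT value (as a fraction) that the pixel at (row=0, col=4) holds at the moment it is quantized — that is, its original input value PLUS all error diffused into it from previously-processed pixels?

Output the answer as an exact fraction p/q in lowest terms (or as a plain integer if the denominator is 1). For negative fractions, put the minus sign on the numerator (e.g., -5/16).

(0,0): OLD=166 → NEW=255, ERR=-89
(0,1): OLD=961/16 → NEW=0, ERR=961/16
(0,2): OLD=47175/256 → NEW=255, ERR=-18105/256
(0,3): OLD=577777/4096 → NEW=255, ERR=-466703/4096
(0,4): OLD=4794007/65536 → NEW=0, ERR=4794007/65536
Target (0,4): original=123, with diffused error = 4794007/65536

Answer: 4794007/65536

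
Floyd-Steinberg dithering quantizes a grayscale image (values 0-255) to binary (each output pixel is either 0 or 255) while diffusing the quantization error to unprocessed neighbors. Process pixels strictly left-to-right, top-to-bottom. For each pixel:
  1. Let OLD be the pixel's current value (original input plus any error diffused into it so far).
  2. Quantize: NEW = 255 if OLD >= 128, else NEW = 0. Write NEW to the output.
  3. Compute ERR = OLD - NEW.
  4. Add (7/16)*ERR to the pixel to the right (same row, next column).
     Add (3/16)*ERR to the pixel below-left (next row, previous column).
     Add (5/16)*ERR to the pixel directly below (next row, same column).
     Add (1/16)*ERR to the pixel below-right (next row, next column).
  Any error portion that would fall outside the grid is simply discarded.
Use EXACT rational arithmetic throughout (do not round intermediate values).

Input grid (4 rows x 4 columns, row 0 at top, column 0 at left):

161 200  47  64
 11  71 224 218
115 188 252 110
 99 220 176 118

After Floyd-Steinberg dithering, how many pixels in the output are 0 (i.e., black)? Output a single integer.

(0,0): OLD=161 → NEW=255, ERR=-94
(0,1): OLD=1271/8 → NEW=255, ERR=-769/8
(0,2): OLD=633/128 → NEW=0, ERR=633/128
(0,3): OLD=135503/2048 → NEW=0, ERR=135503/2048
(1,0): OLD=-4659/128 → NEW=0, ERR=-4659/128
(1,1): OLD=20571/1024 → NEW=0, ERR=20571/1024
(1,2): OLD=7888311/32768 → NEW=255, ERR=-467529/32768
(1,3): OLD=122024369/524288 → NEW=255, ERR=-11669071/524288
(2,0): OLD=1759513/16384 → NEW=0, ERR=1759513/16384
(2,1): OLD=123895395/524288 → NEW=255, ERR=-9798045/524288
(2,2): OLD=247933215/1048576 → NEW=255, ERR=-19453665/1048576
(2,3): OLD=1577666467/16777216 → NEW=0, ERR=1577666467/16777216
(3,0): OLD=1082600137/8388608 → NEW=255, ERR=-1056494903/8388608
(3,1): OLD=21782574935/134217728 → NEW=255, ERR=-12442945705/134217728
(3,2): OLD=313761852201/2147483648 → NEW=255, ERR=-233846478039/2147483648
(3,3): OLD=3387389214111/34359738368 → NEW=0, ERR=3387389214111/34359738368
Output grid:
  Row 0: ##..  (2 black, running=2)
  Row 1: ..##  (2 black, running=4)
  Row 2: .##.  (2 black, running=6)
  Row 3: ###.  (1 black, running=7)

Answer: 7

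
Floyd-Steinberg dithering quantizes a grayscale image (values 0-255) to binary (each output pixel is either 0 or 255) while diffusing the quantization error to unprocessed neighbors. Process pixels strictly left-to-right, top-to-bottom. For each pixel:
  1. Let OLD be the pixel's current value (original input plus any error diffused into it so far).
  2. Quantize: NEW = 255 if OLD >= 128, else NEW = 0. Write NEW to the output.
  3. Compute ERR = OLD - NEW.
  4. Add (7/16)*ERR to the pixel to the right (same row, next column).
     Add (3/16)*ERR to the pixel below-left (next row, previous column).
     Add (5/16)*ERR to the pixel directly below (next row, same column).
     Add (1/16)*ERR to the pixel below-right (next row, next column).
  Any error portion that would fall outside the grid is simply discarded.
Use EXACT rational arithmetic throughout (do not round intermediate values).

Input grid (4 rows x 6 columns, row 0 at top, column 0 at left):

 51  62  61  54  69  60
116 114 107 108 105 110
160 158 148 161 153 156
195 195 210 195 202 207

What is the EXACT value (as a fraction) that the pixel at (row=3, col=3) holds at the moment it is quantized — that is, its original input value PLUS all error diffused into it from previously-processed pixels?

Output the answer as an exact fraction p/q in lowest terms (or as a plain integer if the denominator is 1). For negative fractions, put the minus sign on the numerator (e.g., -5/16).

Answer: 10570056169951/68719476736

Derivation:
(0,0): OLD=51 → NEW=0, ERR=51
(0,1): OLD=1349/16 → NEW=0, ERR=1349/16
(0,2): OLD=25059/256 → NEW=0, ERR=25059/256
(0,3): OLD=396597/4096 → NEW=0, ERR=396597/4096
(0,4): OLD=7298163/65536 → NEW=0, ERR=7298163/65536
(0,5): OLD=114001701/1048576 → NEW=0, ERR=114001701/1048576
(1,0): OLD=37823/256 → NEW=255, ERR=-27457/256
(1,1): OLD=235449/2048 → NEW=0, ERR=235449/2048
(1,2): OLD=13848493/65536 → NEW=255, ERR=-2863187/65536
(1,3): OLD=38310313/262144 → NEW=255, ERR=-28536407/262144
(1,4): OLD=1989975259/16777216 → NEW=0, ERR=1989975259/16777216
(1,5): OLD=54446192781/268435456 → NEW=255, ERR=-14004848499/268435456
(2,0): OLD=4850947/32768 → NEW=255, ERR=-3504893/32768
(2,1): OLD=138659793/1048576 → NEW=255, ERR=-128727087/1048576
(2,2): OLD=1130996403/16777216 → NEW=0, ERR=1130996403/16777216
(2,3): OLD=23620191451/134217728 → NEW=255, ERR=-10605329189/134217728
(2,4): OLD=596617582097/4294967296 → NEW=255, ERR=-498599078383/4294967296
(2,5): OLD=6619090608519/68719476736 → NEW=0, ERR=6619090608519/68719476736
(3,0): OLD=2324592979/16777216 → NEW=255, ERR=-1953597101/16777216
(3,1): OLD=14985025623/134217728 → NEW=0, ERR=14985025623/134217728
(3,2): OLD=276406773429/1073741824 → NEW=255, ERR=2602608309/1073741824
(3,3): OLD=10570056169951/68719476736 → NEW=255, ERR=-6953410397729/68719476736
Target (3,3): original=195, with diffused error = 10570056169951/68719476736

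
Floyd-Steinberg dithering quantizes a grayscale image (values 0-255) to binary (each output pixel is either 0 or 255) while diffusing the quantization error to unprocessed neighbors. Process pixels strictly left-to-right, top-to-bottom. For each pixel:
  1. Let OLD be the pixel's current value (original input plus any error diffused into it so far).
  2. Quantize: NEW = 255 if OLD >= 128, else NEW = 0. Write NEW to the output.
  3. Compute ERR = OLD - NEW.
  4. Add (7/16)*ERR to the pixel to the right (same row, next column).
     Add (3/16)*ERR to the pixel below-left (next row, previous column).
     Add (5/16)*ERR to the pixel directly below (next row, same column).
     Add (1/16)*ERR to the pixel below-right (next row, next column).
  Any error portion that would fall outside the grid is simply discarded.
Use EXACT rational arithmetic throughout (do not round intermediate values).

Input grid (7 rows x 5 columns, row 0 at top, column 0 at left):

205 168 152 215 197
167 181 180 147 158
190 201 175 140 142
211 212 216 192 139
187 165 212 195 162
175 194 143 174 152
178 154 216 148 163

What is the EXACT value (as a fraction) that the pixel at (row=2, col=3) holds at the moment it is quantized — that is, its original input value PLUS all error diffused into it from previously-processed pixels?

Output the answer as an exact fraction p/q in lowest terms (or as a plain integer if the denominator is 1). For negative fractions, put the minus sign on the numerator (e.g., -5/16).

(0,0): OLD=205 → NEW=255, ERR=-50
(0,1): OLD=1169/8 → NEW=255, ERR=-871/8
(0,2): OLD=13359/128 → NEW=0, ERR=13359/128
(0,3): OLD=533833/2048 → NEW=255, ERR=11593/2048
(0,4): OLD=6536447/32768 → NEW=255, ERR=-1819393/32768
(1,0): OLD=16763/128 → NEW=255, ERR=-15877/128
(1,1): OLD=111773/1024 → NEW=0, ERR=111773/1024
(1,2): OLD=8343585/32768 → NEW=255, ERR=-12255/32768
(1,3): OLD=18968429/131072 → NEW=255, ERR=-14454931/131072
(1,4): OLD=194519591/2097152 → NEW=0, ERR=194519591/2097152
(2,0): OLD=2813199/16384 → NEW=255, ERR=-1364721/16384
(2,1): OLD=100058197/524288 → NEW=255, ERR=-33635243/524288
(2,2): OLD=1115347903/8388608 → NEW=255, ERR=-1023747137/8388608
(2,3): OLD=9329771853/134217728 → NEW=0, ERR=9329771853/134217728
Target (2,3): original=140, with diffused error = 9329771853/134217728

Answer: 9329771853/134217728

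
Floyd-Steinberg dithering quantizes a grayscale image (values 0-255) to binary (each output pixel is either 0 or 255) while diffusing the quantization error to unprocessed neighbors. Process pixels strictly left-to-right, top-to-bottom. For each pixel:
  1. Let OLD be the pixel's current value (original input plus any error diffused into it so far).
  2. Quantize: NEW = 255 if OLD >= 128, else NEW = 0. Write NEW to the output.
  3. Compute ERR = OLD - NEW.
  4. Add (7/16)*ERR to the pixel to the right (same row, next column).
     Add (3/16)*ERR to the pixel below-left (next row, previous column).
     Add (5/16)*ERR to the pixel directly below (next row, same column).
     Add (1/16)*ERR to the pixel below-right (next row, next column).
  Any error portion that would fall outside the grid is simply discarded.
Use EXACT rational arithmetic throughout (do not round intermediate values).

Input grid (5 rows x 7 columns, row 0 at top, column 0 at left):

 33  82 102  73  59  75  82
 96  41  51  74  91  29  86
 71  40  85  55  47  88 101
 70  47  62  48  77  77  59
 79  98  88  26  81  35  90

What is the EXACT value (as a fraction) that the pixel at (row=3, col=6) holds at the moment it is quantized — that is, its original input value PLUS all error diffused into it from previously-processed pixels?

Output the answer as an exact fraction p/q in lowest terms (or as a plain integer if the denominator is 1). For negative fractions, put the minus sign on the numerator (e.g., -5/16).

(0,0): OLD=33 → NEW=0, ERR=33
(0,1): OLD=1543/16 → NEW=0, ERR=1543/16
(0,2): OLD=36913/256 → NEW=255, ERR=-28367/256
(0,3): OLD=100439/4096 → NEW=0, ERR=100439/4096
(0,4): OLD=4569697/65536 → NEW=0, ERR=4569697/65536
(0,5): OLD=110631079/1048576 → NEW=0, ERR=110631079/1048576
(0,6): OLD=2150149265/16777216 → NEW=255, ERR=-2128040815/16777216
(1,0): OLD=31845/256 → NEW=0, ERR=31845/256
(1,1): OLD=218819/2048 → NEW=0, ERR=218819/2048
(1,2): OLD=4832767/65536 → NEW=0, ERR=4832767/65536
(1,3): OLD=31476563/262144 → NEW=0, ERR=31476563/262144
(1,4): OLD=3131251801/16777216 → NEW=255, ERR=-1146938279/16777216
(1,5): OLD=1696133289/134217728 → NEW=0, ERR=1696133289/134217728
(1,6): OLD=125595672263/2147483648 → NEW=0, ERR=125595672263/2147483648
(2,0): OLD=4256785/32768 → NEW=255, ERR=-4099055/32768
(2,1): OLD=42217931/1048576 → NEW=0, ERR=42217931/1048576
(2,2): OLD=2597964321/16777216 → NEW=255, ERR=-1680225759/16777216
(2,3): OLD=5435621721/134217728 → NEW=0, ERR=5435621721/134217728
(2,4): OLD=57153976233/1073741824 → NEW=0, ERR=57153976233/1073741824
(2,5): OLD=4189482223843/34359738368 → NEW=0, ERR=4189482223843/34359738368
(2,6): OLD=95333576672613/549755813888 → NEW=255, ERR=-44854155868827/549755813888
(3,0): OLD=645210113/16777216 → NEW=0, ERR=645210113/16777216
(3,1): OLD=6685489133/134217728 → NEW=0, ERR=6685489133/134217728
(3,2): OLD=67222070039/1073741824 → NEW=0, ERR=67222070039/1073741824
(3,3): OLD=394135140017/4294967296 → NEW=0, ERR=394135140017/4294967296
(3,4): OLD=87507367539713/549755813888 → NEW=255, ERR=-52680365001727/549755813888
(3,5): OLD=269197776915091/4398046511104 → NEW=0, ERR=269197776915091/4398046511104
(3,6): OLD=4778227834786637/70368744177664 → NEW=0, ERR=4778227834786637/70368744177664
Target (3,6): original=59, with diffused error = 4778227834786637/70368744177664

Answer: 4778227834786637/70368744177664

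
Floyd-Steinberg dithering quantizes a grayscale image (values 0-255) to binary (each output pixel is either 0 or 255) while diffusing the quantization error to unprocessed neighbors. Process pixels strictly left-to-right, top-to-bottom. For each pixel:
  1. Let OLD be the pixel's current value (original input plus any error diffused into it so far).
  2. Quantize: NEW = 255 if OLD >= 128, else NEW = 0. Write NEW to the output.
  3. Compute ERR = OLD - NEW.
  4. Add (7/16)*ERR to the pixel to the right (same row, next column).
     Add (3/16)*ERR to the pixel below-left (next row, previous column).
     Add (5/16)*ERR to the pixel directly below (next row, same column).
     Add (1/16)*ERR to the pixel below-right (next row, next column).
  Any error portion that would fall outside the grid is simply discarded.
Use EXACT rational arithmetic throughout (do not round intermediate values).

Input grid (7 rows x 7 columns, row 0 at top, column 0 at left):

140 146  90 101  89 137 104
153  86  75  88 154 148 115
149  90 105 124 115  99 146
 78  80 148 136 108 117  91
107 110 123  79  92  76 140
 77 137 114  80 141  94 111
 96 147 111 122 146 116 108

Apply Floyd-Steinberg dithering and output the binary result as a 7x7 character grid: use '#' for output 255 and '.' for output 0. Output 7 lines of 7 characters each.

Answer: #.#..#.
#..##.#
.#..#.#
..##...
#.#..##
.#..#..
.#.#.#.

Derivation:
(0,0): OLD=140 → NEW=255, ERR=-115
(0,1): OLD=1531/16 → NEW=0, ERR=1531/16
(0,2): OLD=33757/256 → NEW=255, ERR=-31523/256
(0,3): OLD=193035/4096 → NEW=0, ERR=193035/4096
(0,4): OLD=7183949/65536 → NEW=0, ERR=7183949/65536
(0,5): OLD=193942555/1048576 → NEW=255, ERR=-73444325/1048576
(0,6): OLD=1230720189/16777216 → NEW=0, ERR=1230720189/16777216
(1,0): OLD=34561/256 → NEW=255, ERR=-30719/256
(1,1): OLD=67847/2048 → NEW=0, ERR=67847/2048
(1,2): OLD=4314259/65536 → NEW=0, ERR=4314259/65536
(1,3): OLD=37849815/262144 → NEW=255, ERR=-28996905/262144
(1,4): OLD=2175577829/16777216 → NEW=255, ERR=-2102612251/16777216
(1,5): OLD=12332933621/134217728 → NEW=0, ERR=12332933621/134217728
(1,6): OLD=373119088827/2147483648 → NEW=255, ERR=-174489241413/2147483648
(2,0): OLD=3857213/32768 → NEW=0, ERR=3857213/32768
(2,1): OLD=164307055/1048576 → NEW=255, ERR=-103079825/1048576
(2,2): OLD=1071964429/16777216 → NEW=0, ERR=1071964429/16777216
(2,3): OLD=13153675749/134217728 → NEW=0, ERR=13153675749/134217728
(2,4): OLD=138542122613/1073741824 → NEW=255, ERR=-135262042507/1073741824
(2,5): OLD=1701978100647/34359738368 → NEW=0, ERR=1701978100647/34359738368
(2,6): OLD=81376287226113/549755813888 → NEW=255, ERR=-58811445315327/549755813888
(3,0): OLD=1616537453/16777216 → NEW=0, ERR=1616537453/16777216
(3,1): OLD=14867499497/134217728 → NEW=0, ERR=14867499497/134217728
(3,2): OLD=245522731595/1073741824 → NEW=255, ERR=-28281433525/1073741824
(3,3): OLD=581864700061/4294967296 → NEW=255, ERR=-513351960419/4294967296
(3,4): OLD=17457266609005/549755813888 → NEW=0, ERR=17457266609005/549755813888
(3,5): OLD=520906748101783/4398046511104 → NEW=0, ERR=520906748101783/4398046511104
(3,6): OLD=7915298341149641/70368744177664 → NEW=0, ERR=7915298341149641/70368744177664
(4,0): OLD=339044746947/2147483648 → NEW=255, ERR=-208563583293/2147483648
(4,1): OLD=3546254290023/34359738368 → NEW=0, ERR=3546254290023/34359738368
(4,2): OLD=79404348595561/549755813888 → NEW=255, ERR=-60783383945879/549755813888
(4,3): OLD=-10622943836333/4398046511104 → NEW=0, ERR=-10622943836333/4398046511104
(4,4): OLD=4067451179343625/35184372088832 → NEW=0, ERR=4067451179343625/35184372088832
(4,5): OLD=210165674428394377/1125899906842624 → NEW=255, ERR=-76938801816474743/1125899906842624
(4,6): OLD=2750020173418182287/18014398509481984 → NEW=255, ERR=-1843651446499723633/18014398509481984
(5,0): OLD=36284873876005/549755813888 → NEW=0, ERR=36284873876005/549755813888
(5,1): OLD=753508387607863/4398046511104 → NEW=255, ERR=-367993472723657/4398046511104
(5,2): OLD=1718399443483441/35184372088832 → NEW=0, ERR=1718399443483441/35184372088832
(5,3): OLD=32476045795065173/281474976710656 → NEW=0, ERR=32476045795065173/281474976710656
(5,4): OLD=3866615781722239111/18014398509481984 → NEW=255, ERR=-727055838195666809/18014398509481984
(5,5): OLD=6200370504949010967/144115188075855872 → NEW=0, ERR=6200370504949010967/144115188075855872
(5,6): OLD=215756943064865393017/2305843009213693952 → NEW=0, ERR=215756943064865393017/2305843009213693952
(6,0): OLD=7102813977924973/70368744177664 → NEW=0, ERR=7102813977924973/70368744177664
(6,1): OLD=200742366850477265/1125899906842624 → NEW=255, ERR=-86362109394391855/1125899906842624
(6,2): OLD=1965513600272633683/18014398509481984 → NEW=0, ERR=1965513600272633683/18014398509481984
(6,3): OLD=29006844373657322637/144115188075855872 → NEW=255, ERR=-7742528585685924723/144115188075855872
(6,4): OLD=36075249084936446631/288230376151711744 → NEW=0, ERR=36075249084936446631/288230376151711744
(6,5): OLD=7350095896158528691107/36893488147419103232 → NEW=255, ERR=-2057743581433342633053/36893488147419103232
(6,6): OLD=68195592743162990202437/590295810358705651712 → NEW=0, ERR=68195592743162990202437/590295810358705651712
Row 0: #.#..#.
Row 1: #..##.#
Row 2: .#..#.#
Row 3: ..##...
Row 4: #.#..##
Row 5: .#..#..
Row 6: .#.#.#.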